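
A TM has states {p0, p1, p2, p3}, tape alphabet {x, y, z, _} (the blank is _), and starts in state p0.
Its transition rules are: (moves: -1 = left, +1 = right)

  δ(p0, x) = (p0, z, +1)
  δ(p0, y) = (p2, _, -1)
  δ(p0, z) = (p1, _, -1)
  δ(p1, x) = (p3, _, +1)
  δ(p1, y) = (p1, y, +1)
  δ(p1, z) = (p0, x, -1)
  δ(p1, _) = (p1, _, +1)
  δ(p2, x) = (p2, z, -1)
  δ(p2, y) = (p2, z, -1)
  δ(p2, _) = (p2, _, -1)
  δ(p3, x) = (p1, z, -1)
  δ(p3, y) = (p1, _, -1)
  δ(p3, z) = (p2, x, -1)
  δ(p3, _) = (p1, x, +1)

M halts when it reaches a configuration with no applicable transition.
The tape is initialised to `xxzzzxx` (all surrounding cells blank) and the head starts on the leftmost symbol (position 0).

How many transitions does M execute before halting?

23

p0 | _[x]xzzzxx   read x → write z, move +1, go to p0
p0 | _z[x]zzzxx   read x → write z, move +1, go to p0
p0 | _zz[z]zzxx   read z → write _, move -1, go to p1
p1 | _z[z]_zzxx   read z → write x, move -1, go to p0
p0 | _[z]x_zzxx   read z → write _, move -1, go to p1
p1 | [_]_x_zzxx   read _ → write _, move +1, go to p1
p1 | _[_]x_zzxx   read _ → write _, move +1, go to p1
p1 | __[x]_zzxx   read x → write _, move +1, go to p3
p3 | ___[_]zzxx   read _ → write x, move +1, go to p1
p1 | ___x[z]zxx   read z → write x, move -1, go to p0
p0 | ___[x]xzxx   read x → write z, move +1, go to p0
p0 | ___z[x]zxx   read x → write z, move +1, go to p0
p0 | ___zz[z]xx   read z → write _, move -1, go to p1
p1 | ___z[z]_xx   read z → write x, move -1, go to p0
p0 | ___[z]x_xx   read z → write _, move -1, go to p1
p1 | __[_]_x_xx   read _ → write _, move +1, go to p1
p1 | ___[_]x_xx   read _ → write _, move +1, go to p1
p1 | ____[x]_xx   read x → write _, move +1, go to p3
p3 | _____[_]xx   read _ → write x, move +1, go to p1
p1 | _____x[x]x   read x → write _, move +1, go to p3
p3 | _____x_[x]   read x → write z, move -1, go to p1
p1 | _____x[_]z   read _ → write _, move +1, go to p1
p1 | _____x_[z]   read z → write x, move -1, go to p0
p0 | _____x[_]x
M halts after 23 transitions.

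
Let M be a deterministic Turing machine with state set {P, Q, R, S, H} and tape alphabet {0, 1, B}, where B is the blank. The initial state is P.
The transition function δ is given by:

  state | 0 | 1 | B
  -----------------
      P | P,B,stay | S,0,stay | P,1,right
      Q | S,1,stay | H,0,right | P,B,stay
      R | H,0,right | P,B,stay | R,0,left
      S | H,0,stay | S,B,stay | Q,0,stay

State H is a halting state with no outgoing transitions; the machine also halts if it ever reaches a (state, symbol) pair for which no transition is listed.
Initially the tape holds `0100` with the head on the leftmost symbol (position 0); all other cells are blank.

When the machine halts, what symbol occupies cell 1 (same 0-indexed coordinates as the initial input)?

0

state=P head=0 tape=[0]100   (P,0)→(P,B,stay)
state=P head=0 tape=[B]100   (P,B)→(P,1,right)
state=P head=1 tape=1[1]00   (P,1)→(S,0,stay)
state=S head=1 tape=1[0]00   (S,0)→(H,0,stay)
state=H head=1 tape=1[0]00
Cell 1 holds 0 when M halts.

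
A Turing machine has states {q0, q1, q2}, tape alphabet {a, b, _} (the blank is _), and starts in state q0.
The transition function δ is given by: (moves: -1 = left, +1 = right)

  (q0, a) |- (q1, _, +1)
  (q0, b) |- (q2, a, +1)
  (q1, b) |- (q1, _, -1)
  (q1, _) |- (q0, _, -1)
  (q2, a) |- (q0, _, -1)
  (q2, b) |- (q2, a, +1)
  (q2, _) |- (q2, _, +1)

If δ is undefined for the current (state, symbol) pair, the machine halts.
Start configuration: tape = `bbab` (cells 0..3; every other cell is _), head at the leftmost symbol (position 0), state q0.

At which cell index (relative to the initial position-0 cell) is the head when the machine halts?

1

state=q0 head=0 tape=[b]bab   (q0,b)→(q2,a,+1)
state=q2 head=1 tape=a[b]ab   (q2,b)→(q2,a,+1)
state=q2 head=2 tape=aa[a]b   (q2,a)→(q0,_,-1)
state=q0 head=1 tape=a[a]_b   (q0,a)→(q1,_,+1)
state=q1 head=2 tape=a_[_]b   (q1,_)→(q0,_,-1)
state=q0 head=1 tape=a[_]_b
At halt the head is at cell 1.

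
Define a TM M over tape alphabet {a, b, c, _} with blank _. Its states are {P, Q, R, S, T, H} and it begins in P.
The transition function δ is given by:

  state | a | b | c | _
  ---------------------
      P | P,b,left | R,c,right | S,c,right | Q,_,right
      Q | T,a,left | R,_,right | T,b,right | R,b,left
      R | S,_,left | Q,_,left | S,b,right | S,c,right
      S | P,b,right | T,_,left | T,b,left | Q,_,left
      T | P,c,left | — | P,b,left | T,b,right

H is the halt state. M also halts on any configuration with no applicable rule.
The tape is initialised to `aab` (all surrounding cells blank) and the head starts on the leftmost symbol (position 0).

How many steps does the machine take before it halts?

state=P head=0 tape=___[a]ab   (P,a)→(P,b,left)
state=P head=-1 tape=__[_]bab   (P,_)→(Q,_,right)
state=Q head=0 tape=___[b]ab   (Q,b)→(R,_,right)
state=R head=1 tape=____[a]b   (R,a)→(S,_,left)
state=S head=0 tape=___[_]_b   (S,_)→(Q,_,left)
state=Q head=-1 tape=__[_]__b   (Q,_)→(R,b,left)
state=R head=-2 tape=_[_]b__b   (R,_)→(S,c,right)
state=S head=-1 tape=_c[b]__b   (S,b)→(T,_,left)
state=T head=-2 tape=_[c]___b   (T,c)→(P,b,left)
state=P head=-3 tape=[_]b___b   (P,_)→(Q,_,right)
state=Q head=-2 tape=_[b]___b   (Q,b)→(R,_,right)
state=R head=-1 tape=__[_]__b   (R,_)→(S,c,right)
state=S head=0 tape=__c[_]_b   (S,_)→(Q,_,left)
state=Q head=-1 tape=__[c]__b   (Q,c)→(T,b,right)
state=T head=0 tape=__b[_]_b   (T,_)→(T,b,right)
state=T head=1 tape=__bb[_]b   (T,_)→(T,b,right)
state=T head=2 tape=__bbb[b]
M halts after 16 transitions.

16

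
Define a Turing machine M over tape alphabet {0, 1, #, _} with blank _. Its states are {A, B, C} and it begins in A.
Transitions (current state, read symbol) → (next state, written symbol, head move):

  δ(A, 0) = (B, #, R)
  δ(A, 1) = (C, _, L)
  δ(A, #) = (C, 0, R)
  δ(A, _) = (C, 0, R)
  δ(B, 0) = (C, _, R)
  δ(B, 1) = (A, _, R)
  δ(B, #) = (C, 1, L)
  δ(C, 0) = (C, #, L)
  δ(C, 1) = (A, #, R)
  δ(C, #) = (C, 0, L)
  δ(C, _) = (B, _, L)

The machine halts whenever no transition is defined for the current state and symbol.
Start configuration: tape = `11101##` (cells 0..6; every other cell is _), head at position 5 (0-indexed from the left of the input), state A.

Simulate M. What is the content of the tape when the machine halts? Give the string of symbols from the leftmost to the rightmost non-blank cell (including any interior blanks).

01_0#0#

A | __11101[#]#   read # → write 0, move R, go to C
C | __111010[#]   read # → write 0, move L, go to C
C | __11101[0]0   read 0 → write #, move L, go to C
C | __1110[1]#0   read 1 → write #, move R, go to A
A | __1110#[#]0   read # → write 0, move R, go to C
C | __1110#0[0]   read 0 → write #, move L, go to C
C | __1110#[0]#   read 0 → write #, move L, go to C
C | __1110[#]##   read # → write 0, move L, go to C
C | __111[0]0##   read 0 → write #, move L, go to C
C | __11[1]#0##   read 1 → write #, move R, go to A
A | __11#[#]0##   read # → write 0, move R, go to C
C | __11#0[0]##   read 0 → write #, move L, go to C
C | __11#[0]###   read 0 → write #, move L, go to C
C | __11[#]####   read # → write 0, move L, go to C
C | __1[1]0####   read 1 → write #, move R, go to A
A | __1#[0]####   read 0 → write #, move R, go to B
B | __1##[#]###   read # → write 1, move L, go to C
C | __1#[#]1###   read # → write 0, move L, go to C
C | __1[#]01###   read # → write 0, move L, go to C
C | __[1]001###   read 1 → write #, move R, go to A
A | __#[0]01###   read 0 → write #, move R, go to B
B | __##[0]1###   read 0 → write _, move R, go to C
C | __##_[1]###   read 1 → write #, move R, go to A
A | __##_#[#]##   read # → write 0, move R, go to C
C | __##_#0[#]#   read # → write 0, move L, go to C
C | __##_#[0]0#   read 0 → write #, move L, go to C
C | __##_[#]#0#   read # → write 0, move L, go to C
C | __##[_]0#0#   read _ → write _, move L, go to B
B | __#[#]_0#0#   read # → write 1, move L, go to C
C | __[#]1_0#0#   read # → write 0, move L, go to C
C | _[_]01_0#0#   read _ → write _, move L, go to B
B | [_]_01_0#0#
The non-blank tape span at halt is 01_0#0#.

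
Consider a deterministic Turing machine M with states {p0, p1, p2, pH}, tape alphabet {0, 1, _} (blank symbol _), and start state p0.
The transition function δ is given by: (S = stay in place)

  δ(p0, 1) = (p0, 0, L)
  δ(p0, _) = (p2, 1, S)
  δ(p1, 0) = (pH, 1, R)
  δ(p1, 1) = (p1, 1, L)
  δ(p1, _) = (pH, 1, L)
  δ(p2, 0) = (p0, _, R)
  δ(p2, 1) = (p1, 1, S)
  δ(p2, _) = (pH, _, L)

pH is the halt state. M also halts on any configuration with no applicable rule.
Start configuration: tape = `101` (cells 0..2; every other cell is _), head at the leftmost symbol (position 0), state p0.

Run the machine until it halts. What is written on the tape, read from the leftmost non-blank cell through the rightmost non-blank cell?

p0 | ___[1]01   read 1 → write 0, move L, go to p0
p0 | __[_]001   read _ → write 1, move S, go to p2
p2 | __[1]001   read 1 → write 1, move S, go to p1
p1 | __[1]001   read 1 → write 1, move L, go to p1
p1 | _[_]1001   read _ → write 1, move L, go to pH
pH | [_]11001
The non-blank tape span at halt is 11001.

11001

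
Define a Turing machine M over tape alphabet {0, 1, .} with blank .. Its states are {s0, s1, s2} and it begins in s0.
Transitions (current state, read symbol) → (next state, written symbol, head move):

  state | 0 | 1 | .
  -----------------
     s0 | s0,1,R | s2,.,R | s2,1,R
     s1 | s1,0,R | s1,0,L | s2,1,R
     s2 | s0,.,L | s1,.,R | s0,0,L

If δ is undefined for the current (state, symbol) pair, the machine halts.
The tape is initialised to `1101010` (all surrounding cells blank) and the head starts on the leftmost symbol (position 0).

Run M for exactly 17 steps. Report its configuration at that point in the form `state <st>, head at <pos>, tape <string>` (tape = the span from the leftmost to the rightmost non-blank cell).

state s0, head at 7, tape 0000010

state=s0 head=0 tape=[1]101010..   (s0,1)→(s2,.,R)
state=s2 head=1 tape=.[1]01010..   (s2,1)→(s1,.,R)
state=s1 head=2 tape=..[0]1010..   (s1,0)→(s1,0,R)
state=s1 head=3 tape=..0[1]010..   (s1,1)→(s1,0,L)
state=s1 head=2 tape=..[0]0010..   (s1,0)→(s1,0,R)
state=s1 head=3 tape=..0[0]010..   (s1,0)→(s1,0,R)
state=s1 head=4 tape=..00[0]10..   (s1,0)→(s1,0,R)
state=s1 head=5 tape=..000[1]0..   (s1,1)→(s1,0,L)
state=s1 head=4 tape=..00[0]00..   (s1,0)→(s1,0,R)
state=s1 head=5 tape=..000[0]0..   (s1,0)→(s1,0,R)
state=s1 head=6 tape=..0000[0]..   (s1,0)→(s1,0,R)
state=s1 head=7 tape=..00000[.].   (s1,.)→(s2,1,R)
state=s2 head=8 tape=..000001[.]   (s2,.)→(s0,0,L)
state=s0 head=7 tape=..00000[1]0   (s0,1)→(s2,.,R)
state=s2 head=8 tape=..00000.[0]   (s2,0)→(s0,.,L)
state=s0 head=7 tape=..00000[.].   (s0,.)→(s2,1,R)
state=s2 head=8 tape=..000001[.]   (s2,.)→(s0,0,L)
state=s0 head=7 tape=..00000[1]0
After 17 steps: state s0, head at 7, tape 0000010.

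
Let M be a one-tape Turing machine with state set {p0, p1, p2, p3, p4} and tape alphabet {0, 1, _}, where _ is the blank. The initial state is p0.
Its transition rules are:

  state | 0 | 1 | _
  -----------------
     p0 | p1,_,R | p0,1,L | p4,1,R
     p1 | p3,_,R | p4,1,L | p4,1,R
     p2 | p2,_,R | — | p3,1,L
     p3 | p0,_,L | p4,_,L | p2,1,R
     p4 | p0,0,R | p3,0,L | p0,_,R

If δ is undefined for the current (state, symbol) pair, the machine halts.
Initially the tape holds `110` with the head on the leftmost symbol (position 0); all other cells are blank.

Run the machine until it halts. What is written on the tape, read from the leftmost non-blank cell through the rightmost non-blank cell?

state=p0 head=0 tape=__[1]10   (p0,1)→(p0,1,L)
state=p0 head=-1 tape=_[_]110   (p0,_)→(p4,1,R)
state=p4 head=0 tape=_1[1]10   (p4,1)→(p3,0,L)
state=p3 head=-1 tape=_[1]010   (p3,1)→(p4,_,L)
state=p4 head=-2 tape=[_]_010   (p4,_)→(p0,_,R)
state=p0 head=-1 tape=_[_]010   (p0,_)→(p4,1,R)
state=p4 head=0 tape=_1[0]10   (p4,0)→(p0,0,R)
state=p0 head=1 tape=_10[1]0   (p0,1)→(p0,1,L)
state=p0 head=0 tape=_1[0]10   (p0,0)→(p1,_,R)
state=p1 head=1 tape=_1_[1]0   (p1,1)→(p4,1,L)
state=p4 head=0 tape=_1[_]10   (p4,_)→(p0,_,R)
state=p0 head=1 tape=_1_[1]0   (p0,1)→(p0,1,L)
state=p0 head=0 tape=_1[_]10   (p0,_)→(p4,1,R)
state=p4 head=1 tape=_11[1]0   (p4,1)→(p3,0,L)
state=p3 head=0 tape=_1[1]00   (p3,1)→(p4,_,L)
state=p4 head=-1 tape=_[1]_00   (p4,1)→(p3,0,L)
state=p3 head=-2 tape=[_]0_00   (p3,_)→(p2,1,R)
state=p2 head=-1 tape=1[0]_00   (p2,0)→(p2,_,R)
state=p2 head=0 tape=1_[_]00   (p2,_)→(p3,1,L)
state=p3 head=-1 tape=1[_]100   (p3,_)→(p2,1,R)
state=p2 head=0 tape=11[1]00
The non-blank tape span at halt is 11100.

11100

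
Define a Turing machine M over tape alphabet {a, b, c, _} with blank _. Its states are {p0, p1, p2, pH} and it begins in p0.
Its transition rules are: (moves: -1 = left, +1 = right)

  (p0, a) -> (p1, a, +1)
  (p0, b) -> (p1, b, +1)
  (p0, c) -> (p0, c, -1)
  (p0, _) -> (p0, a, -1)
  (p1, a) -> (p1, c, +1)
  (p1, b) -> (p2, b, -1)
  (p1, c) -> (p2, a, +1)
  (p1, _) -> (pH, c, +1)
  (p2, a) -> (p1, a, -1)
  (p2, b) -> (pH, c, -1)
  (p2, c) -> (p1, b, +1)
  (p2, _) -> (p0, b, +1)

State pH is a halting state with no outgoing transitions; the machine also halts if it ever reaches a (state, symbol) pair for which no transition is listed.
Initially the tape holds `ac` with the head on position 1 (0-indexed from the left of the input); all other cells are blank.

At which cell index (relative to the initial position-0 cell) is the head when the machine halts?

p0 | a[c]____   read c → write c, move -1, go to p0
p0 | [a]c____   read a → write a, move +1, go to p1
p1 | a[c]____   read c → write a, move +1, go to p2
p2 | aa[_]___   read _ → write b, move +1, go to p0
p0 | aab[_]__   read _ → write a, move -1, go to p0
p0 | aa[b]a__   read b → write b, move +1, go to p1
p1 | aab[a]__   read a → write c, move +1, go to p1
p1 | aabc[_]_   read _ → write c, move +1, go to pH
pH | aabcc[_]
At halt the head is at cell 5.

5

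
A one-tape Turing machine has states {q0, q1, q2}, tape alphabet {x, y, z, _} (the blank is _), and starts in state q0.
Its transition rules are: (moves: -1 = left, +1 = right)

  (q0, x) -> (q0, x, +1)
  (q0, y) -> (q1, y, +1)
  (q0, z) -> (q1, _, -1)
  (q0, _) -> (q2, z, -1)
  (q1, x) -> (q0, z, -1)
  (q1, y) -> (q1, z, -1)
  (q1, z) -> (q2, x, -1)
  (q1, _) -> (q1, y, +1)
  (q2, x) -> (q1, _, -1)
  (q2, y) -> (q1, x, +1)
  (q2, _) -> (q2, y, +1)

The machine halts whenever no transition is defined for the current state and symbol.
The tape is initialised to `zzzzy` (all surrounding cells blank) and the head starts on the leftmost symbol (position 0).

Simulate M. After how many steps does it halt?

18

q0 | ___[z]zzzy   read z → write _, move -1, go to q1
q1 | __[_]_zzzy   read _ → write y, move +1, go to q1
q1 | __y[_]zzzy   read _ → write y, move +1, go to q1
q1 | __yy[z]zzy   read z → write x, move -1, go to q2
q2 | __y[y]xzzy   read y → write x, move +1, go to q1
q1 | __yx[x]zzy   read x → write z, move -1, go to q0
q0 | __y[x]zzzy   read x → write x, move +1, go to q0
q0 | __yx[z]zzy   read z → write _, move -1, go to q1
q1 | __y[x]_zzy   read x → write z, move -1, go to q0
q0 | __[y]z_zzy   read y → write y, move +1, go to q1
q1 | __y[z]_zzy   read z → write x, move -1, go to q2
q2 | __[y]x_zzy   read y → write x, move +1, go to q1
q1 | __x[x]_zzy   read x → write z, move -1, go to q0
q0 | __[x]z_zzy   read x → write x, move +1, go to q0
q0 | __x[z]_zzy   read z → write _, move -1, go to q1
q1 | __[x]__zzy   read x → write z, move -1, go to q0
q0 | _[_]z__zzy   read _ → write z, move -1, go to q2
q2 | [_]zz__zzy   read _ → write y, move +1, go to q2
q2 | y[z]z__zzy
M halts after 18 transitions.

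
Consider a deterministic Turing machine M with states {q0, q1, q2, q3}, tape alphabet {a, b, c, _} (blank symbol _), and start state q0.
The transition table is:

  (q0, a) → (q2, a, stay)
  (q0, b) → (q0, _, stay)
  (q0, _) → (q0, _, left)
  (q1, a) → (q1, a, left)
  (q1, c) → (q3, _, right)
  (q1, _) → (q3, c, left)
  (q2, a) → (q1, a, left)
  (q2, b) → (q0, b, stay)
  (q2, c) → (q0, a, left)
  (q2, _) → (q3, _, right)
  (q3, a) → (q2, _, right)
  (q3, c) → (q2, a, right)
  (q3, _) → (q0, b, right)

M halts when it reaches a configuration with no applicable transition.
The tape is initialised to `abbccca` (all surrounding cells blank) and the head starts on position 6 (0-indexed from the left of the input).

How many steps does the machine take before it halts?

state=q0 head=6 tape=abbccc[a]___   (q0,a)→(q2,a,stay)
state=q2 head=6 tape=abbccc[a]___   (q2,a)→(q1,a,left)
state=q1 head=5 tape=abbcc[c]a___   (q1,c)→(q3,_,right)
state=q3 head=6 tape=abbcc_[a]___   (q3,a)→(q2,_,right)
state=q2 head=7 tape=abbcc__[_]__   (q2,_)→(q3,_,right)
state=q3 head=8 tape=abbcc___[_]_   (q3,_)→(q0,b,right)
state=q0 head=9 tape=abbcc___b[_]   (q0,_)→(q0,_,left)
state=q0 head=8 tape=abbcc___[b]_   (q0,b)→(q0,_,stay)
state=q0 head=8 tape=abbcc___[_]_   (q0,_)→(q0,_,left)
state=q0 head=7 tape=abbcc__[_]__   (q0,_)→(q0,_,left)
state=q0 head=6 tape=abbcc_[_]___   (q0,_)→(q0,_,left)
state=q0 head=5 tape=abbcc[_]____   (q0,_)→(q0,_,left)
state=q0 head=4 tape=abbc[c]_____
M halts after 12 transitions.

12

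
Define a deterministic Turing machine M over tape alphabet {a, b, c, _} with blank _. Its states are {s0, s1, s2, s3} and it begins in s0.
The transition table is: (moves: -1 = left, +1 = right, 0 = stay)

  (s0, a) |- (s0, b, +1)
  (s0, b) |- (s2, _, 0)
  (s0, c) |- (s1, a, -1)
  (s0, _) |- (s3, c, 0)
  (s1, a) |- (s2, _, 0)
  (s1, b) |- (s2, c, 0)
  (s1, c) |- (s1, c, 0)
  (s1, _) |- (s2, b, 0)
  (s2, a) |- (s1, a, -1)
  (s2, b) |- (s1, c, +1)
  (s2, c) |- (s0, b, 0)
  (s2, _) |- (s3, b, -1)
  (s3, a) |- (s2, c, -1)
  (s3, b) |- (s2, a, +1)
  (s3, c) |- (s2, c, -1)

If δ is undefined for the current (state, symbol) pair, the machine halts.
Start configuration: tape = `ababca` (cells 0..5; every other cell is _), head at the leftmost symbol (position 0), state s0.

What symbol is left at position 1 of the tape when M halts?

s0 | ___[a]babca   read a → write b, move +1, go to s0
s0 | ___b[b]abca   read b → write _, move 0, go to s2
s2 | ___b[_]abca   read _ → write b, move -1, go to s3
s3 | ___[b]babca   read b → write a, move +1, go to s2
s2 | ___a[b]abca   read b → write c, move +1, go to s1
s1 | ___ac[a]bca   read a → write _, move 0, go to s2
s2 | ___ac[_]bca   read _ → write b, move -1, go to s3
s3 | ___a[c]bbca   read c → write c, move -1, go to s2
s2 | ___[a]cbbca   read a → write a, move -1, go to s1
s1 | __[_]acbbca   read _ → write b, move 0, go to s2
s2 | __[b]acbbca   read b → write c, move +1, go to s1
s1 | __c[a]cbbca   read a → write _, move 0, go to s2
s2 | __c[_]cbbca   read _ → write b, move -1, go to s3
s3 | __[c]bcbbca   read c → write c, move -1, go to s2
s2 | _[_]cbcbbca   read _ → write b, move -1, go to s3
s3 | [_]bcbcbbca
Cell 1 holds c when M halts.

c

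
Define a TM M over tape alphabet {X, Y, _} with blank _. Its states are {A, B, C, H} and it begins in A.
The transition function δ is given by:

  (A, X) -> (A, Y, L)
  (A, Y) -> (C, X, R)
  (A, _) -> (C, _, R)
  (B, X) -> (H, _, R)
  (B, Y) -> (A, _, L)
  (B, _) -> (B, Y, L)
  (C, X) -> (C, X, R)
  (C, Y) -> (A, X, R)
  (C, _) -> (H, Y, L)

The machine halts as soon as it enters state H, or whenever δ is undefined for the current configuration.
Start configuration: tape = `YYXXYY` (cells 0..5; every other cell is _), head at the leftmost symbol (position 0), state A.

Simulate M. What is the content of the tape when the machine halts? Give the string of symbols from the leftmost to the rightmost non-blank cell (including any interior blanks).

XXXXXXY

A | _[Y]YXXYY_   read Y → write X, move R, go to C
C | _X[Y]XXYY_   read Y → write X, move R, go to A
A | _XX[X]XYY_   read X → write Y, move L, go to A
A | _X[X]YXYY_   read X → write Y, move L, go to A
A | _[X]YYXYY_   read X → write Y, move L, go to A
A | [_]YYYXYY_   read _ → write _, move R, go to C
C | _[Y]YYXYY_   read Y → write X, move R, go to A
A | _X[Y]YXYY_   read Y → write X, move R, go to C
C | _XX[Y]XYY_   read Y → write X, move R, go to A
A | _XXX[X]YY_   read X → write Y, move L, go to A
A | _XX[X]YYY_   read X → write Y, move L, go to A
A | _X[X]YYYY_   read X → write Y, move L, go to A
A | _[X]YYYYY_   read X → write Y, move L, go to A
A | [_]YYYYYY_   read _ → write _, move R, go to C
C | _[Y]YYYYY_   read Y → write X, move R, go to A
A | _X[Y]YYYY_   read Y → write X, move R, go to C
C | _XX[Y]YYY_   read Y → write X, move R, go to A
A | _XXX[Y]YY_   read Y → write X, move R, go to C
C | _XXXX[Y]Y_   read Y → write X, move R, go to A
A | _XXXXX[Y]_   read Y → write X, move R, go to C
C | _XXXXXX[_]   read _ → write Y, move L, go to H
H | _XXXXX[X]Y
The non-blank tape span at halt is XXXXXXY.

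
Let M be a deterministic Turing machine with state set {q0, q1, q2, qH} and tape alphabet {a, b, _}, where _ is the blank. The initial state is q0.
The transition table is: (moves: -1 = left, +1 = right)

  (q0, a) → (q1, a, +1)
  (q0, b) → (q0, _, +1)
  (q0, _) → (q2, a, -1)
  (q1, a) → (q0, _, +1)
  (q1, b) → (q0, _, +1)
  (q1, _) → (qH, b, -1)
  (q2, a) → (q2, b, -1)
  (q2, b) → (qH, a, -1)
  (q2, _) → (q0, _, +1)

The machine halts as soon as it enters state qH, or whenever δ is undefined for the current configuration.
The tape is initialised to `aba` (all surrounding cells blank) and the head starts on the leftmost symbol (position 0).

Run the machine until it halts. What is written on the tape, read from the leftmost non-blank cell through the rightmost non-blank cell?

a_ab

q0 | [a]ba_   read a → write a, move +1, go to q1
q1 | a[b]a_   read b → write _, move +1, go to q0
q0 | a_[a]_   read a → write a, move +1, go to q1
q1 | a_a[_]   read _ → write b, move -1, go to qH
qH | a_[a]b
The non-blank tape span at halt is a_ab.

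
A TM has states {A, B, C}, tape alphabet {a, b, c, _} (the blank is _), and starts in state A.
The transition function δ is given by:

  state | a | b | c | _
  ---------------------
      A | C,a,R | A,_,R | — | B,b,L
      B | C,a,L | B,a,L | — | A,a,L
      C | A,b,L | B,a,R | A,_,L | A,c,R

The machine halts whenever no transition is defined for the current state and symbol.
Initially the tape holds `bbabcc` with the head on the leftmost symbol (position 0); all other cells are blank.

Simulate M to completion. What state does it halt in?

B

A | [b]babcc   read b → write _, move R, go to A
A | _[b]abcc   read b → write _, move R, go to A
A | __[a]bcc   read a → write a, move R, go to C
C | __a[b]cc   read b → write a, move R, go to B
B | __aa[c]c
No transition is defined for (B, c); M halts in state B.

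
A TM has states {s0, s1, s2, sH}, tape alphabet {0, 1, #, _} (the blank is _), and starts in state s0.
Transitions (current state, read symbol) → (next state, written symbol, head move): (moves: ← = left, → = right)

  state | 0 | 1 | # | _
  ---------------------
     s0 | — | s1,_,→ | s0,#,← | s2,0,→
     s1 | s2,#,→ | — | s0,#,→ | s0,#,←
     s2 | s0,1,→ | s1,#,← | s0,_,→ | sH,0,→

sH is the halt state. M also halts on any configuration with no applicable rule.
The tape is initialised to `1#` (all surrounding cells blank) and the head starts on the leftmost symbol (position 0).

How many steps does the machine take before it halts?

s0 | [1]#___   read 1 → write _, move →, go to s1
s1 | _[#]___   read # → write #, move →, go to s0
s0 | _#[_]__   read _ → write 0, move →, go to s2
s2 | _#0[_]_   read _ → write 0, move →, go to sH
sH | _#00[_]
M halts after 4 transitions.

4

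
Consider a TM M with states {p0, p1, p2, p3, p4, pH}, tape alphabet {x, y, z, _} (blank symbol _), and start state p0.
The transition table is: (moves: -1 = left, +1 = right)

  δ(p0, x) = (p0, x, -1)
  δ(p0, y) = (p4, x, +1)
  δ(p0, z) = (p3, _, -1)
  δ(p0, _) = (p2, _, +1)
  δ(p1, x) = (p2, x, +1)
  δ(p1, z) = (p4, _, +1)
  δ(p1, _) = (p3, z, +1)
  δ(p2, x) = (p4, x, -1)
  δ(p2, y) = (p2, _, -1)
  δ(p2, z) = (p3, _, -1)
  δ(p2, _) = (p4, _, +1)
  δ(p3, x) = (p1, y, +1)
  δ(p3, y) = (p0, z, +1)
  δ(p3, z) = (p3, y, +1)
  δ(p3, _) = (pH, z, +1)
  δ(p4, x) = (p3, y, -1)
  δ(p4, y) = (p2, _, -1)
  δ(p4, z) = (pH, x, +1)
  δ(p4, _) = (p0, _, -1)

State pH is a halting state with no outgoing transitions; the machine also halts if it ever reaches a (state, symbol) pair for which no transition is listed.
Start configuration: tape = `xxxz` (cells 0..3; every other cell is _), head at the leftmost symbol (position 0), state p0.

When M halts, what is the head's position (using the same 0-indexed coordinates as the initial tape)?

state=p0 head=0 tape=__[x]xxz   (p0,x)→(p0,x,-1)
state=p0 head=-1 tape=_[_]xxxz   (p0,_)→(p2,_,+1)
state=p2 head=0 tape=__[x]xxz   (p2,x)→(p4,x,-1)
state=p4 head=-1 tape=_[_]xxxz   (p4,_)→(p0,_,-1)
state=p0 head=-2 tape=[_]_xxxz   (p0,_)→(p2,_,+1)
state=p2 head=-1 tape=_[_]xxxz   (p2,_)→(p4,_,+1)
state=p4 head=0 tape=__[x]xxz   (p4,x)→(p3,y,-1)
state=p3 head=-1 tape=_[_]yxxz   (p3,_)→(pH,z,+1)
state=pH head=0 tape=_z[y]xxz
At halt the head is at cell 0.

0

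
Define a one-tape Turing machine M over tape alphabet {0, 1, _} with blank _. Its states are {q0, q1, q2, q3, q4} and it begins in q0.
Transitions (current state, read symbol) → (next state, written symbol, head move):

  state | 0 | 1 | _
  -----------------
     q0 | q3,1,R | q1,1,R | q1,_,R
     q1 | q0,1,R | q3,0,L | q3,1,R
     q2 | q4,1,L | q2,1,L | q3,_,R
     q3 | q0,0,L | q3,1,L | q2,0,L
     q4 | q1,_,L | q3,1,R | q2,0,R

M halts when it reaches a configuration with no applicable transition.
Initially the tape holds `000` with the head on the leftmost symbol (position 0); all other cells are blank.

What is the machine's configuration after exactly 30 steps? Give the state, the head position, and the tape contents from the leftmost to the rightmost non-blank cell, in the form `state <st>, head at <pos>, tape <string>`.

state q2, head at -4, tape 0110010

state=q0 head=0 tape=____[0]00_   (q0,0)→(q3,1,R)
state=q3 head=1 tape=____1[0]0_   (q3,0)→(q0,0,L)
state=q0 head=0 tape=____[1]00_   (q0,1)→(q1,1,R)
state=q1 head=1 tape=____1[0]0_   (q1,0)→(q0,1,R)
state=q0 head=2 tape=____11[0]_   (q0,0)→(q3,1,R)
state=q3 head=3 tape=____111[_]   (q3,_)→(q2,0,L)
state=q2 head=2 tape=____11[1]0   (q2,1)→(q2,1,L)
state=q2 head=1 tape=____1[1]10   (q2,1)→(q2,1,L)
state=q2 head=0 tape=____[1]110   (q2,1)→(q2,1,L)
state=q2 head=-1 tape=___[_]1110   (q2,_)→(q3,_,R)
state=q3 head=0 tape=____[1]110   (q3,1)→(q3,1,L)
state=q3 head=-1 tape=___[_]1110   (q3,_)→(q2,0,L)
state=q2 head=-2 tape=__[_]01110   (q2,_)→(q3,_,R)
state=q3 head=-1 tape=___[0]1110   (q3,0)→(q0,0,L)
state=q0 head=-2 tape=__[_]01110   (q0,_)→(q1,_,R)
state=q1 head=-1 tape=___[0]1110   (q1,0)→(q0,1,R)
state=q0 head=0 tape=___1[1]110   (q0,1)→(q1,1,R)
state=q1 head=1 tape=___11[1]10   (q1,1)→(q3,0,L)
state=q3 head=0 tape=___1[1]010   (q3,1)→(q3,1,L)
state=q3 head=-1 tape=___[1]1010   (q3,1)→(q3,1,L)
state=q3 head=-2 tape=__[_]11010   (q3,_)→(q2,0,L)
state=q2 head=-3 tape=_[_]011010   (q2,_)→(q3,_,R)
state=q3 head=-2 tape=__[0]11010   (q3,0)→(q0,0,L)
state=q0 head=-3 tape=_[_]011010   (q0,_)→(q1,_,R)
state=q1 head=-2 tape=__[0]11010   (q1,0)→(q0,1,R)
state=q0 head=-1 tape=__1[1]1010   (q0,1)→(q1,1,R)
state=q1 head=0 tape=__11[1]010   (q1,1)→(q3,0,L)
state=q3 head=-1 tape=__1[1]0010   (q3,1)→(q3,1,L)
state=q3 head=-2 tape=__[1]10010   (q3,1)→(q3,1,L)
state=q3 head=-3 tape=_[_]110010   (q3,_)→(q2,0,L)
state=q2 head=-4 tape=[_]0110010
After 30 steps: state q2, head at -4, tape 0110010.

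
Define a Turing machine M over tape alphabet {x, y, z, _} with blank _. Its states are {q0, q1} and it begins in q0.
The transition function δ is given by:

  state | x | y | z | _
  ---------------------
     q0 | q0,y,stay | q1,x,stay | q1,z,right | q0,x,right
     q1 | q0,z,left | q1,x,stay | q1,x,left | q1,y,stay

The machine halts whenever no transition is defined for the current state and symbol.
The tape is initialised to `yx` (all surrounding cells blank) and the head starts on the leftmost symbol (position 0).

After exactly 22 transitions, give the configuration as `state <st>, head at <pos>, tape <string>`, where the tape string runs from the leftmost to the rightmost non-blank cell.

state q1, head at -3, tape xxxxx

state=q0 head=0 tape=___[y]x   (q0,y)→(q1,x,stay)
state=q1 head=0 tape=___[x]x   (q1,x)→(q0,z,left)
state=q0 head=-1 tape=__[_]zx   (q0,_)→(q0,x,right)
state=q0 head=0 tape=__x[z]x   (q0,z)→(q1,z,right)
state=q1 head=1 tape=__xz[x]   (q1,x)→(q0,z,left)
state=q0 head=0 tape=__x[z]z   (q0,z)→(q1,z,right)
state=q1 head=1 tape=__xz[z]   (q1,z)→(q1,x,left)
state=q1 head=0 tape=__x[z]x   (q1,z)→(q1,x,left)
state=q1 head=-1 tape=__[x]xx   (q1,x)→(q0,z,left)
state=q0 head=-2 tape=_[_]zxx   (q0,_)→(q0,x,right)
state=q0 head=-1 tape=_x[z]xx   (q0,z)→(q1,z,right)
state=q1 head=0 tape=_xz[x]x   (q1,x)→(q0,z,left)
state=q0 head=-1 tape=_x[z]zx   (q0,z)→(q1,z,right)
state=q1 head=0 tape=_xz[z]x   (q1,z)→(q1,x,left)
state=q1 head=-1 tape=_x[z]xx   (q1,z)→(q1,x,left)
state=q1 head=-2 tape=_[x]xxx   (q1,x)→(q0,z,left)
state=q0 head=-3 tape=[_]zxxx   (q0,_)→(q0,x,right)
state=q0 head=-2 tape=x[z]xxx   (q0,z)→(q1,z,right)
state=q1 head=-1 tape=xz[x]xx   (q1,x)→(q0,z,left)
state=q0 head=-2 tape=x[z]zxx   (q0,z)→(q1,z,right)
state=q1 head=-1 tape=xz[z]xx   (q1,z)→(q1,x,left)
state=q1 head=-2 tape=x[z]xxx   (q1,z)→(q1,x,left)
state=q1 head=-3 tape=[x]xxxx
After 22 steps: state q1, head at -3, tape xxxxx.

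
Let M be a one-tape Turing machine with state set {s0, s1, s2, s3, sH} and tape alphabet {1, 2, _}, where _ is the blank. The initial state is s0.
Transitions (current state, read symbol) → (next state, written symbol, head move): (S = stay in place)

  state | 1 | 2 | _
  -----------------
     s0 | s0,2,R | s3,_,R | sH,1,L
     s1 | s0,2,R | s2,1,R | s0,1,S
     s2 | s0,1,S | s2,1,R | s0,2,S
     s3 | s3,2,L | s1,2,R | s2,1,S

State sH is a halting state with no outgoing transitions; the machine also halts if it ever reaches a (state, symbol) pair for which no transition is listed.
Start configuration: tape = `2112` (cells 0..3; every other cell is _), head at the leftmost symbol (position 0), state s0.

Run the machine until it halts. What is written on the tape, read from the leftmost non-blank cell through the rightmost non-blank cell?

s0 | [2]112__   read 2 → write _, move R, go to s3
s3 | _[1]12__   read 1 → write 2, move L, go to s3
s3 | [_]212__   read _ → write 1, move S, go to s2
s2 | [1]212__   read 1 → write 1, move S, go to s0
s0 | [1]212__   read 1 → write 2, move R, go to s0
s0 | 2[2]12__   read 2 → write _, move R, go to s3
s3 | 2_[1]2__   read 1 → write 2, move L, go to s3
s3 | 2[_]22__   read _ → write 1, move S, go to s2
s2 | 2[1]22__   read 1 → write 1, move S, go to s0
s0 | 2[1]22__   read 1 → write 2, move R, go to s0
s0 | 22[2]2__   read 2 → write _, move R, go to s3
s3 | 22_[2]__   read 2 → write 2, move R, go to s1
s1 | 22_2[_]_   read _ → write 1, move S, go to s0
s0 | 22_2[1]_   read 1 → write 2, move R, go to s0
s0 | 22_22[_]   read _ → write 1, move L, go to sH
sH | 22_2[2]1
The non-blank tape span at halt is 22_221.

22_221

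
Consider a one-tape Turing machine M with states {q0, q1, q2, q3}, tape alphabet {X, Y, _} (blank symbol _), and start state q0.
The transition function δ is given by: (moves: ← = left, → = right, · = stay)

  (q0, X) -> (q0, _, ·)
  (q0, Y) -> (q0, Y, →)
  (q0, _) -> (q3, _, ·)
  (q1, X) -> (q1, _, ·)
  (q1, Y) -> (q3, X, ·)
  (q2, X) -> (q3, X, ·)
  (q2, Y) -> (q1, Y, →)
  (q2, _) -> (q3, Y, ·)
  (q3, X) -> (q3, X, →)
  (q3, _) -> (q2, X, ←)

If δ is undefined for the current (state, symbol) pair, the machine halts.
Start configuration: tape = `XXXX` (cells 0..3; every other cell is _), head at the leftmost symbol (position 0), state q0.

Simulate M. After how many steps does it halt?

4

q0 | _[X]XXX   read X → write _, move ·, go to q0
q0 | _[_]XXX   read _ → write _, move ·, go to q3
q3 | _[_]XXX   read _ → write X, move ←, go to q2
q2 | [_]XXXX   read _ → write Y, move ·, go to q3
q3 | [Y]XXXX
M halts after 4 transitions.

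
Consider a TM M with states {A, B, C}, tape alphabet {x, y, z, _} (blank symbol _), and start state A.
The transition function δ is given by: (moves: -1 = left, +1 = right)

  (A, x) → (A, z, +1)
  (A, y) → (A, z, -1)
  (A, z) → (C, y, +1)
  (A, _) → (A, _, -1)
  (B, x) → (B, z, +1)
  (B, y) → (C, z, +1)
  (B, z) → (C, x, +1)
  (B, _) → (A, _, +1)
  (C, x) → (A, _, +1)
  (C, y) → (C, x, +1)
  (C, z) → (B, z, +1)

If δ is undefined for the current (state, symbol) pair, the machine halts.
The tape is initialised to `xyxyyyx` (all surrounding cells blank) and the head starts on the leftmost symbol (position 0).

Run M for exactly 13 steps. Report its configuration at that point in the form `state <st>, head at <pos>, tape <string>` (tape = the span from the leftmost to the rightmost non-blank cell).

state A, head at 5, tape yzzzxz

state=A head=0 tape=[x]yxyyyx_   (A,x)→(A,z,+1)
state=A head=1 tape=z[y]xyyyx_   (A,y)→(A,z,-1)
state=A head=0 tape=[z]zxyyyx_   (A,z)→(C,y,+1)
state=C head=1 tape=y[z]xyyyx_   (C,z)→(B,z,+1)
state=B head=2 tape=yz[x]yyyx_   (B,x)→(B,z,+1)
state=B head=3 tape=yzz[y]yyx_   (B,y)→(C,z,+1)
state=C head=4 tape=yzzz[y]yx_   (C,y)→(C,x,+1)
state=C head=5 tape=yzzzx[y]x_   (C,y)→(C,x,+1)
state=C head=6 tape=yzzzxx[x]_   (C,x)→(A,_,+1)
state=A head=7 tape=yzzzxx_[_]   (A,_)→(A,_,-1)
state=A head=6 tape=yzzzxx[_]_   (A,_)→(A,_,-1)
state=A head=5 tape=yzzzx[x]__   (A,x)→(A,z,+1)
state=A head=6 tape=yzzzxz[_]_   (A,_)→(A,_,-1)
state=A head=5 tape=yzzzx[z]__
After 13 steps: state A, head at 5, tape yzzzxz.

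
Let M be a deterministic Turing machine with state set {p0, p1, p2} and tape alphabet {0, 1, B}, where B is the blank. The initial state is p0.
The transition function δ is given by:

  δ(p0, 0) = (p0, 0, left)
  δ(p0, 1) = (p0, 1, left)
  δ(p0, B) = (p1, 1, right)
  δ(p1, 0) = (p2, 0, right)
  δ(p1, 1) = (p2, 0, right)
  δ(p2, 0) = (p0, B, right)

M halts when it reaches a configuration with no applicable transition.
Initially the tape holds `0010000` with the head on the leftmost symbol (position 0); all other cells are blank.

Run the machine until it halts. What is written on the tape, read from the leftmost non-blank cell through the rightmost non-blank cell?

state=p0 head=0 tape=B[0]010000B   (p0,0)→(p0,0,left)
state=p0 head=-1 tape=[B]0010000B   (p0,B)→(p1,1,right)
state=p1 head=0 tape=1[0]010000B   (p1,0)→(p2,0,right)
state=p2 head=1 tape=10[0]10000B   (p2,0)→(p0,B,right)
state=p0 head=2 tape=10B[1]0000B   (p0,1)→(p0,1,left)
state=p0 head=1 tape=10[B]10000B   (p0,B)→(p1,1,right)
state=p1 head=2 tape=101[1]0000B   (p1,1)→(p2,0,right)
state=p2 head=3 tape=1010[0]000B   (p2,0)→(p0,B,right)
state=p0 head=4 tape=1010B[0]00B   (p0,0)→(p0,0,left)
state=p0 head=3 tape=1010[B]000B   (p0,B)→(p1,1,right)
state=p1 head=4 tape=10101[0]00B   (p1,0)→(p2,0,right)
state=p2 head=5 tape=101010[0]0B   (p2,0)→(p0,B,right)
state=p0 head=6 tape=101010B[0]B   (p0,0)→(p0,0,left)
state=p0 head=5 tape=101010[B]0B   (p0,B)→(p1,1,right)
state=p1 head=6 tape=1010101[0]B   (p1,0)→(p2,0,right)
state=p2 head=7 tape=10101010[B]
The non-blank tape span at halt is 10101010.

10101010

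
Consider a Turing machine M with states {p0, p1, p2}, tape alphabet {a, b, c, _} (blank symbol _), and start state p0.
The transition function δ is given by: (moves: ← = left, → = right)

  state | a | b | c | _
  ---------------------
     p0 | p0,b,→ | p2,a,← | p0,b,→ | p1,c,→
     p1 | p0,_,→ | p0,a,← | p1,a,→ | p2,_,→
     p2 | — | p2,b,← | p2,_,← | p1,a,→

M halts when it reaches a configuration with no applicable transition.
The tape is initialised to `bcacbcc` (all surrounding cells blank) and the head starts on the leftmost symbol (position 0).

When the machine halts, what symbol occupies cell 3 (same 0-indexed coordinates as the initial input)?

p0 | _[b]cacbcc   read b → write a, move ←, go to p2
p2 | [_]acacbcc   read _ → write a, move →, go to p1
p1 | a[a]cacbcc   read a → write _, move →, go to p0
p0 | a_[c]acbcc   read c → write b, move →, go to p0
p0 | a_b[a]cbcc   read a → write b, move →, go to p0
p0 | a_bb[c]bcc   read c → write b, move →, go to p0
p0 | a_bbb[b]cc   read b → write a, move ←, go to p2
p2 | a_bb[b]acc   read b → write b, move ←, go to p2
p2 | a_b[b]bacc   read b → write b, move ←, go to p2
p2 | a_[b]bbacc   read b → write b, move ←, go to p2
p2 | a[_]bbbacc   read _ → write a, move →, go to p1
p1 | aa[b]bbacc   read b → write a, move ←, go to p0
p0 | a[a]abbacc   read a → write b, move →, go to p0
p0 | ab[a]bbacc   read a → write b, move →, go to p0
p0 | abb[b]bacc   read b → write a, move ←, go to p2
p2 | ab[b]abacc   read b → write b, move ←, go to p2
p2 | a[b]babacc   read b → write b, move ←, go to p2
p2 | [a]bbabacc
Cell 3 holds b when M halts.

b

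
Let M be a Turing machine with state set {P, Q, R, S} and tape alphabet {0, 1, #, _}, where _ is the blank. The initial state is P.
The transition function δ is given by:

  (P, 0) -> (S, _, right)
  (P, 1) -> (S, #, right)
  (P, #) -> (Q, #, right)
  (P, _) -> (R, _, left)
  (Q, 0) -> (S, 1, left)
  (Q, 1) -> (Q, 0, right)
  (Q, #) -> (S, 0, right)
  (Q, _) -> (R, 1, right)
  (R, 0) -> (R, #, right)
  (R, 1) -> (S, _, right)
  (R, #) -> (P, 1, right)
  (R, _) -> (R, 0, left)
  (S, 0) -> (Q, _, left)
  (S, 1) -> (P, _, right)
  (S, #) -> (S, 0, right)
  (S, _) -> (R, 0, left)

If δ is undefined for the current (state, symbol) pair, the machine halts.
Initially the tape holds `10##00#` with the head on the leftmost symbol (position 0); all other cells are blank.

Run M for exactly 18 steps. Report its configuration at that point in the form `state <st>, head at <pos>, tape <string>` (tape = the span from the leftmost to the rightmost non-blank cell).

state P, head at 8, tape ##10__#10

state=P head=0 tape=[1]0##00#__   (P,1)→(S,#,right)
state=S head=1 tape=#[0]##00#__   (S,0)→(Q,_,left)
state=Q head=0 tape=[#]_##00#__   (Q,#)→(S,0,right)
state=S head=1 tape=0[_]##00#__   (S,_)→(R,0,left)
state=R head=0 tape=[0]0##00#__   (R,0)→(R,#,right)
state=R head=1 tape=#[0]##00#__   (R,0)→(R,#,right)
state=R head=2 tape=##[#]#00#__   (R,#)→(P,1,right)
state=P head=3 tape=##1[#]00#__   (P,#)→(Q,#,right)
state=Q head=4 tape=##1#[0]0#__   (Q,0)→(S,1,left)
state=S head=3 tape=##1[#]10#__   (S,#)→(S,0,right)
state=S head=4 tape=##10[1]0#__   (S,1)→(P,_,right)
state=P head=5 tape=##10_[0]#__   (P,0)→(S,_,right)
state=S head=6 tape=##10__[#]__   (S,#)→(S,0,right)
state=S head=7 tape=##10__0[_]_   (S,_)→(R,0,left)
state=R head=6 tape=##10__[0]0_   (R,0)→(R,#,right)
state=R head=7 tape=##10__#[0]_   (R,0)→(R,#,right)
state=R head=8 tape=##10__##[_]   (R,_)→(R,0,left)
state=R head=7 tape=##10__#[#]0   (R,#)→(P,1,right)
state=P head=8 tape=##10__#1[0]
After 18 steps: state P, head at 8, tape ##10__#10.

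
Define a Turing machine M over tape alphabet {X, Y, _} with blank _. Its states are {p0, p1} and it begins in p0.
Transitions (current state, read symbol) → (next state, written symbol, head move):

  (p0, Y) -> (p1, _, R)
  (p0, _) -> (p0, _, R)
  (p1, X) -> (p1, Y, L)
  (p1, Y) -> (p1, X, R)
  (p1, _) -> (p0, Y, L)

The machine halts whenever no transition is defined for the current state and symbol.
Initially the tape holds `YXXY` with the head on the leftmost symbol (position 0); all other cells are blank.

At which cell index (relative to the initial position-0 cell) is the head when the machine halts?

3

p0 | _[Y]XXY_   read Y → write _, move R, go to p1
p1 | __[X]XY_   read X → write Y, move L, go to p1
p1 | _[_]YXY_   read _ → write Y, move L, go to p0
p0 | [_]YYXY_   read _ → write _, move R, go to p0
p0 | _[Y]YXY_   read Y → write _, move R, go to p1
p1 | __[Y]XY_   read Y → write X, move R, go to p1
p1 | __X[X]Y_   read X → write Y, move L, go to p1
p1 | __[X]YY_   read X → write Y, move L, go to p1
p1 | _[_]YYY_   read _ → write Y, move L, go to p0
p0 | [_]YYYY_   read _ → write _, move R, go to p0
p0 | _[Y]YYY_   read Y → write _, move R, go to p1
p1 | __[Y]YY_   read Y → write X, move R, go to p1
p1 | __X[Y]Y_   read Y → write X, move R, go to p1
p1 | __XX[Y]_   read Y → write X, move R, go to p1
p1 | __XXX[_]   read _ → write Y, move L, go to p0
p0 | __XX[X]Y
At halt the head is at cell 3.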